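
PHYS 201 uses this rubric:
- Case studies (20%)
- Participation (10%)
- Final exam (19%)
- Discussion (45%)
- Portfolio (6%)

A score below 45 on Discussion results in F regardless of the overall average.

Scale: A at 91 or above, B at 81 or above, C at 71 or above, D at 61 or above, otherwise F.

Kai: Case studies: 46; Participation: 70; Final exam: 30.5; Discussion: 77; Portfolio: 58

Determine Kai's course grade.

F

Discussion score 77 ≥ 45: minimum met.
Weighted total:
  Case studies 46 × 0.2 = 9.2
  Participation 70 × 0.1 = 7
  Final exam 30.5 × 0.19 = 5.795
  Discussion 77 × 0.45 = 34.65
  Portfolio 58 × 0.06 = 3.48
Sum = 60.125
60.125 < 61 → F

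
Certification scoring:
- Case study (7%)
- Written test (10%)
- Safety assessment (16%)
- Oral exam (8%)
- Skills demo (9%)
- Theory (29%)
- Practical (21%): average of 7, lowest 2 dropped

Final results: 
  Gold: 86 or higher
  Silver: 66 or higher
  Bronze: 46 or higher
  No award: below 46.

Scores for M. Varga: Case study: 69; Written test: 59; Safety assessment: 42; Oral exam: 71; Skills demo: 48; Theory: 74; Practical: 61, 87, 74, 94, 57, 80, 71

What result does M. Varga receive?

Bronze

Practical: drop 57, 61 → average of remaining 5 = 406/5 = 81.2
Weighted total:
  Case study 69 × 0.07 = 4.83
  Written test 59 × 0.1 = 5.9
  Safety assessment 42 × 0.16 = 6.72
  Oral exam 71 × 0.08 = 5.68
  Skills demo 48 × 0.09 = 4.32
  Theory 74 × 0.29 = 21.46
  Practical 81.2 × 0.21 = 17.052
Sum = 65.962
65.962 is ≥ 46 and < 66 → Bronze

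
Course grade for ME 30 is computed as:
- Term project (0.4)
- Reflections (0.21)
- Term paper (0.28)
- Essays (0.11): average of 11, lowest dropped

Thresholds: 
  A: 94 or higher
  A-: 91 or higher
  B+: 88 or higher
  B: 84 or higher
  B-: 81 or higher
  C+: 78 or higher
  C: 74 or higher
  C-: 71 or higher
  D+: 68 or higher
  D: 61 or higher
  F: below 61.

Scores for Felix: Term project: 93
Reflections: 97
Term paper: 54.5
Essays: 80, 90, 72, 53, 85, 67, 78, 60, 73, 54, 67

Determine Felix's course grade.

Essays: drop 53 → average of remaining 10 = 726/10 = 72.6
Weighted total:
  Term project 93 × 0.4 = 37.2
  Reflections 97 × 0.21 = 20.37
  Term paper 54.5 × 0.28 = 15.26
  Essays 72.6 × 0.11 = 7.986
Sum = 80.816
80.816 is ≥ 78 and < 81 → C+

C+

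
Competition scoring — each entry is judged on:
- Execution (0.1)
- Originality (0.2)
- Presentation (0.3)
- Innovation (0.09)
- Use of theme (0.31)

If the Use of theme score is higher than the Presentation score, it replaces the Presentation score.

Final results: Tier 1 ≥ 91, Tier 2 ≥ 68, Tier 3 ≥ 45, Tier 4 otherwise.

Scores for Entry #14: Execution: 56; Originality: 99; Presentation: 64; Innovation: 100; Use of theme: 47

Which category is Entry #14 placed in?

Tier 2

Use of theme (47) ≤ Presentation (64), so Presentation stays at 64.
Weighted total:
  Execution 56 × 0.1 = 5.6
  Originality 99 × 0.2 = 19.8
  Presentation 64 × 0.3 = 19.2
  Innovation 100 × 0.09 = 9
  Use of theme 47 × 0.31 = 14.57
Sum = 68.17
68.17 is ≥ 68 and < 91 → Tier 2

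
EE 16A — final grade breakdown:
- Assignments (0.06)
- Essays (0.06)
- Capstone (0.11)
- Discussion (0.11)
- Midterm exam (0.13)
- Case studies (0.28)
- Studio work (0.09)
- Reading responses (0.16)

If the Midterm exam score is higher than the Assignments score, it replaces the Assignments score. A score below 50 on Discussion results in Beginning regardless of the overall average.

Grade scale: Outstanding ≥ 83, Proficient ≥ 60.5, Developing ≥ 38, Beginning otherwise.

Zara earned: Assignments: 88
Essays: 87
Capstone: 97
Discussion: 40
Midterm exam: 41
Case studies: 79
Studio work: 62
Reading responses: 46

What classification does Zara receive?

Midterm exam (41) ≤ Assignments (88), so Assignments stays at 88.
Discussion score 40 < 50: minimum not met.
Weighted total:
  Assignments 88 × 0.06 = 5.28
  Essays 87 × 0.06 = 5.22
  Capstone 97 × 0.11 = 10.67
  Discussion 40 × 0.11 = 4.4
  Midterm exam 41 × 0.13 = 5.33
  Case studies 79 × 0.28 = 22.12
  Studio work 62 × 0.09 = 5.58
  Reading responses 46 × 0.16 = 7.36
Sum = 65.96
Because the Discussion minimum was not met, the result is Beginning.

Beginning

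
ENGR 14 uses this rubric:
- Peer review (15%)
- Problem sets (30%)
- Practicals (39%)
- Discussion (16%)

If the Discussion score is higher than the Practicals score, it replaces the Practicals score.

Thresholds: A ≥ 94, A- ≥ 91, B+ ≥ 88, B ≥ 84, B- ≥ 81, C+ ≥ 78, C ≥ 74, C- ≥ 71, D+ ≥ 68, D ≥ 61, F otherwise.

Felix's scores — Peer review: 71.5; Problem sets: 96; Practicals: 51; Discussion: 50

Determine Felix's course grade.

D

Discussion (50) ≤ Practicals (51), so Practicals stays at 51.
Weighted total:
  Peer review 71.5 × 0.15 = 10.725
  Problem sets 96 × 0.3 = 28.8
  Practicals 51 × 0.39 = 19.89
  Discussion 50 × 0.16 = 8
Sum = 67.415
67.415 is ≥ 61 and < 68 → D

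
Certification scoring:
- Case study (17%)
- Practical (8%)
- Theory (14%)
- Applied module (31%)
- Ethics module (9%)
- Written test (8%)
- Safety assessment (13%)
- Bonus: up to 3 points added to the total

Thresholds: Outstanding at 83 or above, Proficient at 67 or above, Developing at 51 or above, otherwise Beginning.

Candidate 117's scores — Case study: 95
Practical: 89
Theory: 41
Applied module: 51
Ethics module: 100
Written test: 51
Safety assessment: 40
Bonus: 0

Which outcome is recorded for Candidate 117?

Developing

Weighted total:
  Case study 95 × 0.17 = 16.15
  Practical 89 × 0.08 = 7.12
  Theory 41 × 0.14 = 5.74
  Applied module 51 × 0.31 = 15.81
  Ethics module 100 × 0.09 = 9
  Written test 51 × 0.08 = 4.08
  Safety assessment 40 × 0.13 = 5.2
Sum = 63.1
Bonus: 63.1 + 0 = 63.1
63.1 is ≥ 51 and < 67 → Developing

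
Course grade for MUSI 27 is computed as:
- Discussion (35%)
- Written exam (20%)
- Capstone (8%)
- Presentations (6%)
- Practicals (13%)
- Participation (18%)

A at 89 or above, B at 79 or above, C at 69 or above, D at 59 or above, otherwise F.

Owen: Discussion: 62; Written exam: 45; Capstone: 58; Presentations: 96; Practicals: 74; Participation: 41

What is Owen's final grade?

Weighted total:
  Discussion 62 × 0.35 = 21.7
  Written exam 45 × 0.2 = 9
  Capstone 58 × 0.08 = 4.64
  Presentations 96 × 0.06 = 5.76
  Practicals 74 × 0.13 = 9.62
  Participation 41 × 0.18 = 7.38
Sum = 58.1
58.1 < 59 → F

F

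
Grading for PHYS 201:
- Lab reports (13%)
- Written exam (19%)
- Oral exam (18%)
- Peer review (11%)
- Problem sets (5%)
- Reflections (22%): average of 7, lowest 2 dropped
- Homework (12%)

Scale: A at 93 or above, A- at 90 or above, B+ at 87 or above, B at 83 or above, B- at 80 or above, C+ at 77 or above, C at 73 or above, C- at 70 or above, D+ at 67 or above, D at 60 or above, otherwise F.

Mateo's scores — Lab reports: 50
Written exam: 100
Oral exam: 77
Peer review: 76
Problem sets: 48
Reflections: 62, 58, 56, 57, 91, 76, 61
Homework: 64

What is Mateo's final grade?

C

Reflections: drop 56, 57 → average of remaining 5 = 348/5 = 69.6
Weighted total:
  Lab reports 50 × 0.13 = 6.5
  Written exam 100 × 0.19 = 19
  Oral exam 77 × 0.18 = 13.86
  Peer review 76 × 0.11 = 8.36
  Problem sets 48 × 0.05 = 2.4
  Reflections 69.6 × 0.22 = 15.312
  Homework 64 × 0.12 = 7.68
Sum = 73.112
73.112 is ≥ 73 and < 77 → C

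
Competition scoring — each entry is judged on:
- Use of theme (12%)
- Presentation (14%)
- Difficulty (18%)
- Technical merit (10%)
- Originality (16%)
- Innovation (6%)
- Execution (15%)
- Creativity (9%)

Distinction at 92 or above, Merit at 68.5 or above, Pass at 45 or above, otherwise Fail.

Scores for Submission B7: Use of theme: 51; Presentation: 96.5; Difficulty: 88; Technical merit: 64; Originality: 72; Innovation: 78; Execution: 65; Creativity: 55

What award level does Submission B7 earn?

Weighted total:
  Use of theme 51 × 0.12 = 6.12
  Presentation 96.5 × 0.14 = 13.51
  Difficulty 88 × 0.18 = 15.84
  Technical merit 64 × 0.1 = 6.4
  Originality 72 × 0.16 = 11.52
  Innovation 78 × 0.06 = 4.68
  Execution 65 × 0.15 = 9.75
  Creativity 55 × 0.09 = 4.95
Sum = 72.77
72.77 is ≥ 68.5 and < 92 → Merit

Merit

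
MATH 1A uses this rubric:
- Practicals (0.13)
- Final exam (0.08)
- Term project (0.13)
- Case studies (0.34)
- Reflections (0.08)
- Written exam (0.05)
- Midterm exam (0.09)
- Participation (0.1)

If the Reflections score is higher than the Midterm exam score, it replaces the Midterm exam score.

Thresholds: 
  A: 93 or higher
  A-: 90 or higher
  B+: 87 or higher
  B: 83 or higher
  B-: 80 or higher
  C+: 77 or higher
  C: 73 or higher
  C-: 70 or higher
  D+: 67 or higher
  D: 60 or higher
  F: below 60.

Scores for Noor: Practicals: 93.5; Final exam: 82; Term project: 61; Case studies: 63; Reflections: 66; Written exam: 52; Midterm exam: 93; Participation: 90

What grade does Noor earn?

Reflections (66) ≤ Midterm exam (93), so Midterm exam stays at 93.
Weighted total:
  Practicals 93.5 × 0.13 = 12.155
  Final exam 82 × 0.08 = 6.56
  Term project 61 × 0.13 = 7.93
  Case studies 63 × 0.34 = 21.42
  Reflections 66 × 0.08 = 5.28
  Written exam 52 × 0.05 = 2.6
  Midterm exam 93 × 0.09 = 8.37
  Participation 90 × 0.1 = 9
Sum = 73.315
73.315 is ≥ 73 and < 77 → C

C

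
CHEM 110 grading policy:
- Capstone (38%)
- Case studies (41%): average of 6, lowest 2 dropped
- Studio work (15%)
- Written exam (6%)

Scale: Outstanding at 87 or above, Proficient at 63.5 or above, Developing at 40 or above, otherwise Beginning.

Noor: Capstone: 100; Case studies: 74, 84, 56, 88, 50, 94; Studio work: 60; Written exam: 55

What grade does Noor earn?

Case studies: drop 50, 56 → average of remaining 4 = 340/4 = 85
Weighted total:
  Capstone 100 × 0.38 = 38
  Case studies 85 × 0.41 = 34.85
  Studio work 60 × 0.15 = 9
  Written exam 55 × 0.06 = 3.3
Sum = 85.15
85.15 is ≥ 63.5 and < 87 → Proficient

Proficient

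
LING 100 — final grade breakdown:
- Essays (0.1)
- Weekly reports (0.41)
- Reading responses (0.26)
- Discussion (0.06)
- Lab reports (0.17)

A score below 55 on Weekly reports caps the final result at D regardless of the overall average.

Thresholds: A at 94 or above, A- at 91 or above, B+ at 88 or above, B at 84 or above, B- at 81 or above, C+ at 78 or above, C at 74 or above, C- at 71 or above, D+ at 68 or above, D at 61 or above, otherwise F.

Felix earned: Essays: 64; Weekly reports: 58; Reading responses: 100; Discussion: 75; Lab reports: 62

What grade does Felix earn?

Weekly reports score 58 ≥ 55: minimum met.
Weighted total:
  Essays 64 × 0.1 = 6.4
  Weekly reports 58 × 0.41 = 23.78
  Reading responses 100 × 0.26 = 26
  Discussion 75 × 0.06 = 4.5
  Lab reports 62 × 0.17 = 10.54
Sum = 71.22
71.22 is ≥ 71 and < 74 → C-

C-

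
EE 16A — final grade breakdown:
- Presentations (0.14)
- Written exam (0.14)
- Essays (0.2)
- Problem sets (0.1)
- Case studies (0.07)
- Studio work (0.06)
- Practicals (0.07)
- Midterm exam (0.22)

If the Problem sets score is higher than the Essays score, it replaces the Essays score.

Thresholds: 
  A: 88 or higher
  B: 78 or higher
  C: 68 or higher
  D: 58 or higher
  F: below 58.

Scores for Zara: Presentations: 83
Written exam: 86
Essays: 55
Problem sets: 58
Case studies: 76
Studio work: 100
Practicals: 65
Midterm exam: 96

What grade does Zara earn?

Problem sets (58) > Essays (55), so Essays counts as 58.
Weighted total:
  Presentations 83 × 0.14 = 11.62
  Written exam 86 × 0.14 = 12.04
  Essays 58 × 0.2 = 11.6
  Problem sets 58 × 0.1 = 5.8
  Case studies 76 × 0.07 = 5.32
  Studio work 100 × 0.06 = 6
  Practicals 65 × 0.07 = 4.55
  Midterm exam 96 × 0.22 = 21.12
Sum = 78.05
78.05 is ≥ 78 and < 88 → B

B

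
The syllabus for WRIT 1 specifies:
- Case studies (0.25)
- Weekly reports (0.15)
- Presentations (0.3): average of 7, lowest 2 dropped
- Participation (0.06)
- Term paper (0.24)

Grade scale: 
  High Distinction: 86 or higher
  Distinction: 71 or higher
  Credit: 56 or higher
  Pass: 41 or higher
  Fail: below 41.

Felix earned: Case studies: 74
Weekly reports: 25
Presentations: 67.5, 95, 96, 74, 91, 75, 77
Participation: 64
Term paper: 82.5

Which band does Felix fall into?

Distinction

Presentations: drop 67.5, 74 → average of remaining 5 = 434/5 = 86.8
Weighted total:
  Case studies 74 × 0.25 = 18.5
  Weekly reports 25 × 0.15 = 3.75
  Presentations 86.8 × 0.3 = 26.04
  Participation 64 × 0.06 = 3.84
  Term paper 82.5 × 0.24 = 19.8
Sum = 71.93
71.93 is ≥ 71 and < 86 → Distinction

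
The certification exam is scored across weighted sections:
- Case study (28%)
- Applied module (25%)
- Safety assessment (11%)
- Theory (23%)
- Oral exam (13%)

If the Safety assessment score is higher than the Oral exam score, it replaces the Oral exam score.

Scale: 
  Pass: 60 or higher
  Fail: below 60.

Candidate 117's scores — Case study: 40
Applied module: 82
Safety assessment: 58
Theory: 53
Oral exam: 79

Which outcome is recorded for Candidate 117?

Pass

Safety assessment (58) ≤ Oral exam (79), so Oral exam stays at 79.
Weighted total:
  Case study 40 × 0.28 = 11.2
  Applied module 82 × 0.25 = 20.5
  Safety assessment 58 × 0.11 = 6.38
  Theory 53 × 0.23 = 12.19
  Oral exam 79 × 0.13 = 10.27
Sum = 60.54
60.54 ≥ 60 → Pass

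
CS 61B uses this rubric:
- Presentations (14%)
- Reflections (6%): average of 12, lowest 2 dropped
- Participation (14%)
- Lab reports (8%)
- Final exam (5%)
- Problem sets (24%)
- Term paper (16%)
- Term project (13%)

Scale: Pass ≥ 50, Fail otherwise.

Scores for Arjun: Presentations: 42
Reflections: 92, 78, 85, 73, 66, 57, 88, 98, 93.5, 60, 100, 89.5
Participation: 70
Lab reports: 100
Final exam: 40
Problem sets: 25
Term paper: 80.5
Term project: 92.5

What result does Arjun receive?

Reflections: drop 57, 60 → average of remaining 10 = 863/10 = 86.3
Weighted total:
  Presentations 42 × 0.14 = 5.88
  Reflections 86.3 × 0.06 = 5.178
  Participation 70 × 0.14 = 9.8
  Lab reports 100 × 0.08 = 8
  Final exam 40 × 0.05 = 2
  Problem sets 25 × 0.24 = 6
  Term paper 80.5 × 0.16 = 12.88
  Term project 92.5 × 0.13 = 12.025
Sum = 61.763
61.763 ≥ 50 → Pass

Pass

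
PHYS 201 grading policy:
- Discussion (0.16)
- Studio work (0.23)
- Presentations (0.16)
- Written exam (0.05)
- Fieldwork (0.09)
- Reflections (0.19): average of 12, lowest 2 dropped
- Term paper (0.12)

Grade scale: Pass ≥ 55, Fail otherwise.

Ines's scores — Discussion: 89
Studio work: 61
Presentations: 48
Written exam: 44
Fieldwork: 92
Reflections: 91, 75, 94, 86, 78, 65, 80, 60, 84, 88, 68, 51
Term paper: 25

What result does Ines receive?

Pass

Reflections: drop 51, 60 → average of remaining 10 = 809/10 = 80.9
Weighted total:
  Discussion 89 × 0.16 = 14.24
  Studio work 61 × 0.23 = 14.03
  Presentations 48 × 0.16 = 7.68
  Written exam 44 × 0.05 = 2.2
  Fieldwork 92 × 0.09 = 8.28
  Reflections 80.9 × 0.19 = 15.371
  Term paper 25 × 0.12 = 3
Sum = 64.801
64.801 ≥ 55 → Pass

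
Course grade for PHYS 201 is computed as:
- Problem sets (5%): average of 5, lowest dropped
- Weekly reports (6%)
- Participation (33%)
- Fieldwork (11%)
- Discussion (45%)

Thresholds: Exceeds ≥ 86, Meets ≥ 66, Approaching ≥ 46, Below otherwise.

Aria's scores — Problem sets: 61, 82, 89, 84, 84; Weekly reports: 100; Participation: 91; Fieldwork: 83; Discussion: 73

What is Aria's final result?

Problem sets: drop 61 → average of remaining 4 = 339/4 = 84.75
Weighted total:
  Problem sets 84.75 × 0.05 = 4.2375
  Weekly reports 100 × 0.06 = 6
  Participation 91 × 0.33 = 30.03
  Fieldwork 83 × 0.11 = 9.13
  Discussion 73 × 0.45 = 32.85
Sum = 82.2475
82.2475 is ≥ 66 and < 86 → Meets

Meets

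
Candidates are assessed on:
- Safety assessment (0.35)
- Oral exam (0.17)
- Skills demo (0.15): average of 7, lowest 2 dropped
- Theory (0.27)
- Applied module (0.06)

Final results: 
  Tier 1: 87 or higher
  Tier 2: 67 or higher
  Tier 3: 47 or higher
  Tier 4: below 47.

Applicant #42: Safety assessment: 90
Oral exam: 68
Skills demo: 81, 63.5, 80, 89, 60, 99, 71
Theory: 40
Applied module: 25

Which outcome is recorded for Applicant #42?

Tier 2

Skills demo: drop 60, 63.5 → average of remaining 5 = 420/5 = 84
Weighted total:
  Safety assessment 90 × 0.35 = 31.5
  Oral exam 68 × 0.17 = 11.56
  Skills demo 84 × 0.15 = 12.6
  Theory 40 × 0.27 = 10.8
  Applied module 25 × 0.06 = 1.5
Sum = 67.96
67.96 is ≥ 67 and < 87 → Tier 2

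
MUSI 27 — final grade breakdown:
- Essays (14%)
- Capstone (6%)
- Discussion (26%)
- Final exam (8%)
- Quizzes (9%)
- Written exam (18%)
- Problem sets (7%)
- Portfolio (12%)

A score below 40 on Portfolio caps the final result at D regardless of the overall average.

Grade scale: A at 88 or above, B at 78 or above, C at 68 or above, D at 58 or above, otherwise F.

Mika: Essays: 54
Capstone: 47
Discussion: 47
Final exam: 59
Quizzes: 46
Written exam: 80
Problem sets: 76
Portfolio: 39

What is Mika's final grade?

Portfolio score 39 < 40: minimum not met.
Weighted total:
  Essays 54 × 0.14 = 7.56
  Capstone 47 × 0.06 = 2.82
  Discussion 47 × 0.26 = 12.22
  Final exam 59 × 0.08 = 4.72
  Quizzes 46 × 0.09 = 4.14
  Written exam 80 × 0.18 = 14.4
  Problem sets 76 × 0.07 = 5.32
  Portfolio 39 × 0.12 = 4.68
Sum = 55.86
55.86 would be F; cap at D applies → F.

F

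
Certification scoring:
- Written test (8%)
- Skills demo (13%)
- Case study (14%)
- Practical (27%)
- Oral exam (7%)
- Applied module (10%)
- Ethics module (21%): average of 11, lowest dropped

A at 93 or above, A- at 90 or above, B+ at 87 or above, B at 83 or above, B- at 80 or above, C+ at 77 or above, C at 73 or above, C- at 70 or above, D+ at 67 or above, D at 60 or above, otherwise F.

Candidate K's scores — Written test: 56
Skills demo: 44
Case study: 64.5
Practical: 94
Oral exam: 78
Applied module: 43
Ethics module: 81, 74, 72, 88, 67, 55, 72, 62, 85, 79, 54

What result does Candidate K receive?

Ethics module: drop 54 → average of remaining 10 = 735/10 = 73.5
Weighted total:
  Written test 56 × 0.08 = 4.48
  Skills demo 44 × 0.13 = 5.72
  Case study 64.5 × 0.14 = 9.03
  Practical 94 × 0.27 = 25.38
  Oral exam 78 × 0.07 = 5.46
  Applied module 43 × 0.1 = 4.3
  Ethics module 73.5 × 0.21 = 15.435
Sum = 69.805
69.805 is ≥ 67 and < 70 → D+

D+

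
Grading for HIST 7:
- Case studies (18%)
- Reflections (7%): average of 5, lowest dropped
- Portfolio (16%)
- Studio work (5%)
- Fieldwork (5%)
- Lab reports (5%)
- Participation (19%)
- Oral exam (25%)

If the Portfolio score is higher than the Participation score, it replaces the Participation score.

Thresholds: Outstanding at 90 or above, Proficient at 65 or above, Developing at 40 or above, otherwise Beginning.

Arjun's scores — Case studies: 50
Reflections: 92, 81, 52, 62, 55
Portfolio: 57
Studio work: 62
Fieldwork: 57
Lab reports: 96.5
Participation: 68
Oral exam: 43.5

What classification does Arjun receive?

Reflections: drop 52 → average of remaining 4 = 290/4 = 72.5
Portfolio (57) ≤ Participation (68), so Participation stays at 68.
Weighted total:
  Case studies 50 × 0.18 = 9
  Reflections 72.5 × 0.07 = 5.075
  Portfolio 57 × 0.16 = 9.12
  Studio work 62 × 0.05 = 3.1
  Fieldwork 57 × 0.05 = 2.85
  Lab reports 96.5 × 0.05 = 4.825
  Participation 68 × 0.19 = 12.92
  Oral exam 43.5 × 0.25 = 10.875
Sum = 57.765
57.765 is ≥ 40 and < 65 → Developing

Developing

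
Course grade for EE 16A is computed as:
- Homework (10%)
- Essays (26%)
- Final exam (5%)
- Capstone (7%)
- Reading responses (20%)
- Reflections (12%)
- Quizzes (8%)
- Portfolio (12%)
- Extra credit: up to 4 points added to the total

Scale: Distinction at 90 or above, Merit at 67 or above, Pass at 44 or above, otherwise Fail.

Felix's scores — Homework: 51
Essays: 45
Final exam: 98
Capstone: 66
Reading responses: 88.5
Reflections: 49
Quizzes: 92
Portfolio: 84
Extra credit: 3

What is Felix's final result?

Merit

Weighted total:
  Homework 51 × 0.1 = 5.1
  Essays 45 × 0.26 = 11.7
  Final exam 98 × 0.05 = 4.9
  Capstone 66 × 0.07 = 4.62
  Reading responses 88.5 × 0.2 = 17.7
  Reflections 49 × 0.12 = 5.88
  Quizzes 92 × 0.08 = 7.36
  Portfolio 84 × 0.12 = 10.08
Sum = 67.34
Extra credit: 67.34 + 3 = 70.34
70.34 is ≥ 67 and < 90 → Merit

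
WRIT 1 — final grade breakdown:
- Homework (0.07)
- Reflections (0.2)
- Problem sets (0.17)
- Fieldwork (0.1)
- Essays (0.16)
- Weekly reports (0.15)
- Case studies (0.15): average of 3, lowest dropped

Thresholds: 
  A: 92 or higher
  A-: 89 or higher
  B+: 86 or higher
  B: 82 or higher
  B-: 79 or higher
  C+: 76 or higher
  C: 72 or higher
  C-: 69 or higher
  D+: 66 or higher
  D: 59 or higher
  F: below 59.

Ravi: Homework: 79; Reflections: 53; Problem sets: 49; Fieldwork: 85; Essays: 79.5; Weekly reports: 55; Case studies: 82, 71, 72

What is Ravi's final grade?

Case studies: drop 71 → average of remaining 2 = 154/2 = 77
Weighted total:
  Homework 79 × 0.07 = 5.53
  Reflections 53 × 0.2 = 10.6
  Problem sets 49 × 0.17 = 8.33
  Fieldwork 85 × 0.1 = 8.5
  Essays 79.5 × 0.16 = 12.72
  Weekly reports 55 × 0.15 = 8.25
  Case studies 77 × 0.15 = 11.55
Sum = 65.48
65.48 is ≥ 59 and < 66 → D

D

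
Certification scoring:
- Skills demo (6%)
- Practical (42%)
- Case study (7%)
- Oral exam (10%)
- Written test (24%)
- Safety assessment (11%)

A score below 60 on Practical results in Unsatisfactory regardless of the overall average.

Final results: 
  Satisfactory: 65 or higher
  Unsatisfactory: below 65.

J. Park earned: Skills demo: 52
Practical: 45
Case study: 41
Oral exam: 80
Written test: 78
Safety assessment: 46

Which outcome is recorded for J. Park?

Unsatisfactory

Practical score 45 < 60: minimum not met.
Weighted total:
  Skills demo 52 × 0.06 = 3.12
  Practical 45 × 0.42 = 18.9
  Case study 41 × 0.07 = 2.87
  Oral exam 80 × 0.1 = 8
  Written test 78 × 0.24 = 18.72
  Safety assessment 46 × 0.11 = 5.06
Sum = 56.67
Because the Practical minimum was not met, the result is Unsatisfactory.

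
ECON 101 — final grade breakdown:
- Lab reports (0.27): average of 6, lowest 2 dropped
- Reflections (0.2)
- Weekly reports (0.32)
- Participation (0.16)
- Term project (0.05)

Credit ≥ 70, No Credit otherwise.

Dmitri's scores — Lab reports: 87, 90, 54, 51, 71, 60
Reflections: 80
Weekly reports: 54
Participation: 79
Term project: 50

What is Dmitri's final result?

No Credit

Lab reports: drop 51, 54 → average of remaining 4 = 308/4 = 77
Weighted total:
  Lab reports 77 × 0.27 = 20.79
  Reflections 80 × 0.2 = 16
  Weekly reports 54 × 0.32 = 17.28
  Participation 79 × 0.16 = 12.64
  Term project 50 × 0.05 = 2.5
Sum = 69.21
69.21 < 70 → No Credit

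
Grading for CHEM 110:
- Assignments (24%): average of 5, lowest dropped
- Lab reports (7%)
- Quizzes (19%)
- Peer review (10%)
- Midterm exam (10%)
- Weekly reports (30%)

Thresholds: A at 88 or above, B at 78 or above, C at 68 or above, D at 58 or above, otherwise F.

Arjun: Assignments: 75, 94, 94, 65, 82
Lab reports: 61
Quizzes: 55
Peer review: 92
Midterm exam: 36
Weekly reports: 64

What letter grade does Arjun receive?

Assignments: drop 65 → average of remaining 4 = 345/4 = 86.25
Weighted total:
  Assignments 86.25 × 0.24 = 20.7
  Lab reports 61 × 0.07 = 4.27
  Quizzes 55 × 0.19 = 10.45
  Peer review 92 × 0.1 = 9.2
  Midterm exam 36 × 0.1 = 3.6
  Weekly reports 64 × 0.3 = 19.2
Sum = 67.42
67.42 is ≥ 58 and < 68 → D

D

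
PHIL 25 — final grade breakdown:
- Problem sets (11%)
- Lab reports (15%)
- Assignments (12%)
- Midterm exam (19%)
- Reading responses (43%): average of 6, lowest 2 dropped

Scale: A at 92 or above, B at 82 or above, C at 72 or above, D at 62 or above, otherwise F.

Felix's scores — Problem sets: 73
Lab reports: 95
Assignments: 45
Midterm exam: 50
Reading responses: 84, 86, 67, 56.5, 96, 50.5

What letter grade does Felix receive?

C

Reading responses: drop 50.5, 56.5 → average of remaining 4 = 333/4 = 83.25
Weighted total:
  Problem sets 73 × 0.11 = 8.03
  Lab reports 95 × 0.15 = 14.25
  Assignments 45 × 0.12 = 5.4
  Midterm exam 50 × 0.19 = 9.5
  Reading responses 83.25 × 0.43 = 35.7975
Sum = 72.9775
72.9775 is ≥ 72 and < 82 → C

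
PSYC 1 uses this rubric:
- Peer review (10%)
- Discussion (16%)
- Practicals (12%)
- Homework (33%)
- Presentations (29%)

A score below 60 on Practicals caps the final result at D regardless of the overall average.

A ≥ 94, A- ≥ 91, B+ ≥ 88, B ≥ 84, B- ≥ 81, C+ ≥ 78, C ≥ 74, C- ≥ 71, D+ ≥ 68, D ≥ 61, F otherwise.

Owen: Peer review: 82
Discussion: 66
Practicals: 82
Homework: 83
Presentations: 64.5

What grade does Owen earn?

C

Practicals score 82 ≥ 60: minimum met.
Weighted total:
  Peer review 82 × 0.1 = 8.2
  Discussion 66 × 0.16 = 10.56
  Practicals 82 × 0.12 = 9.84
  Homework 83 × 0.33 = 27.39
  Presentations 64.5 × 0.29 = 18.705
Sum = 74.695
74.695 is ≥ 74 and < 78 → C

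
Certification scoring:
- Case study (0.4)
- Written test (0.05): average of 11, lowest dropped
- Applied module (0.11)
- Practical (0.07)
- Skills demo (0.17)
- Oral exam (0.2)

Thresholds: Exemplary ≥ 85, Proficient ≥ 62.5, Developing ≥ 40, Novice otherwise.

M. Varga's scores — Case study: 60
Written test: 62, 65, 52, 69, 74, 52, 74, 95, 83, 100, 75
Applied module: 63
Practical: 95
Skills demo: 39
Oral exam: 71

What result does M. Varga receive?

Written test: drop 52 → average of remaining 10 = 749/10 = 74.9
Weighted total:
  Case study 60 × 0.4 = 24
  Written test 74.9 × 0.05 = 3.745
  Applied module 63 × 0.11 = 6.93
  Practical 95 × 0.07 = 6.65
  Skills demo 39 × 0.17 = 6.63
  Oral exam 71 × 0.2 = 14.2
Sum = 62.155
62.155 is ≥ 40 and < 62.5 → Developing

Developing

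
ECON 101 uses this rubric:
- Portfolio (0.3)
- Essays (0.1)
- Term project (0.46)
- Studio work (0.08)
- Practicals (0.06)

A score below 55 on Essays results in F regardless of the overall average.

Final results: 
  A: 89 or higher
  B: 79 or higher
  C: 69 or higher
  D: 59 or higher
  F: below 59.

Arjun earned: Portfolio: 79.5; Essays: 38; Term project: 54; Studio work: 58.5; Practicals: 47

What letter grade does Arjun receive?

F

Essays score 38 < 55: minimum not met.
Weighted total:
  Portfolio 79.5 × 0.3 = 23.85
  Essays 38 × 0.1 = 3.8
  Term project 54 × 0.46 = 24.84
  Studio work 58.5 × 0.08 = 4.68
  Practicals 47 × 0.06 = 2.82
Sum = 59.99
Because the Essays minimum was not met, the result is F.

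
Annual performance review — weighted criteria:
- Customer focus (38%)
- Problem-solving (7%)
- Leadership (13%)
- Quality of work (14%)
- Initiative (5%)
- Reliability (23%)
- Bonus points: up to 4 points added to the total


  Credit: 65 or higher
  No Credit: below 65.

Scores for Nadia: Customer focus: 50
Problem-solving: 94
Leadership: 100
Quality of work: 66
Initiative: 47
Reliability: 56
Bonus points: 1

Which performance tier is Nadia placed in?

Weighted total:
  Customer focus 50 × 0.38 = 19
  Problem-solving 94 × 0.07 = 6.58
  Leadership 100 × 0.13 = 13
  Quality of work 66 × 0.14 = 9.24
  Initiative 47 × 0.05 = 2.35
  Reliability 56 × 0.23 = 12.88
Sum = 63.05
Bonus points: 63.05 + 1 = 64.05
64.05 < 65 → No Credit

No Credit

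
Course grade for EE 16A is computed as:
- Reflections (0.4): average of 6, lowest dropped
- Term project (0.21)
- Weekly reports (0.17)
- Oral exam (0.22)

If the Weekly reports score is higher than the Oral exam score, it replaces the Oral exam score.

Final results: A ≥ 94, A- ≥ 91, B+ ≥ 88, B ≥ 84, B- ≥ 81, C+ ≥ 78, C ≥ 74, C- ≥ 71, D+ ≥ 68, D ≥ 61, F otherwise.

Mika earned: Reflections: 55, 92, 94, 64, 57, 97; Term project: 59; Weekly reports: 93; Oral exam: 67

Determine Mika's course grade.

C+

Reflections: drop 55 → average of remaining 5 = 404/5 = 80.8
Weekly reports (93) > Oral exam (67), so Oral exam counts as 93.
Weighted total:
  Reflections 80.8 × 0.4 = 32.32
  Term project 59 × 0.21 = 12.39
  Weekly reports 93 × 0.17 = 15.81
  Oral exam 93 × 0.22 = 20.46
Sum = 80.98
80.98 is ≥ 78 and < 81 → C+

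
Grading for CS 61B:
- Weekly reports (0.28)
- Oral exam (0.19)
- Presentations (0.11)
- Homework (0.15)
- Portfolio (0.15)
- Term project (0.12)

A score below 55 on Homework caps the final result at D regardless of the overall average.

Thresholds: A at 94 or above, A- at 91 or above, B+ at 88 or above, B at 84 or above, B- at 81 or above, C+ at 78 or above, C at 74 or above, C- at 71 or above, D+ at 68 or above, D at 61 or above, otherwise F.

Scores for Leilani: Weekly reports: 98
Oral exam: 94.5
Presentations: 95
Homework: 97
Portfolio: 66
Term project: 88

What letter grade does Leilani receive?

Homework score 97 ≥ 55: minimum met.
Weighted total:
  Weekly reports 98 × 0.28 = 27.44
  Oral exam 94.5 × 0.19 = 17.955
  Presentations 95 × 0.11 = 10.45
  Homework 97 × 0.15 = 14.55
  Portfolio 66 × 0.15 = 9.9
  Term project 88 × 0.12 = 10.56
Sum = 90.855
90.855 is ≥ 88 and < 91 → B+

B+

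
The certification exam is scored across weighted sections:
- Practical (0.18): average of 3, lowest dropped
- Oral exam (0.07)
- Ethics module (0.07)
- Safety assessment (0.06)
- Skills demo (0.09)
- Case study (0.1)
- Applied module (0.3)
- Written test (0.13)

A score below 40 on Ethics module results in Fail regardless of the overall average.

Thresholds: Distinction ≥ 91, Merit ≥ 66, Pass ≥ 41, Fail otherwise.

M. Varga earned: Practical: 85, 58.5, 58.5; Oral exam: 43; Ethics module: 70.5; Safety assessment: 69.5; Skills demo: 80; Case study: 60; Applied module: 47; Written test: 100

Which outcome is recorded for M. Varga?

Practical: drop 58.5 → average of remaining 2 = 143.5/2 = 71.75
Ethics module score 70.5 ≥ 40: minimum met.
Weighted total:
  Practical 71.75 × 0.18 = 12.915
  Oral exam 43 × 0.07 = 3.01
  Ethics module 70.5 × 0.07 = 4.935
  Safety assessment 69.5 × 0.06 = 4.17
  Skills demo 80 × 0.09 = 7.2
  Case study 60 × 0.1 = 6
  Applied module 47 × 0.3 = 14.1
  Written test 100 × 0.13 = 13
Sum = 65.33
65.33 is ≥ 41 and < 66 → Pass

Pass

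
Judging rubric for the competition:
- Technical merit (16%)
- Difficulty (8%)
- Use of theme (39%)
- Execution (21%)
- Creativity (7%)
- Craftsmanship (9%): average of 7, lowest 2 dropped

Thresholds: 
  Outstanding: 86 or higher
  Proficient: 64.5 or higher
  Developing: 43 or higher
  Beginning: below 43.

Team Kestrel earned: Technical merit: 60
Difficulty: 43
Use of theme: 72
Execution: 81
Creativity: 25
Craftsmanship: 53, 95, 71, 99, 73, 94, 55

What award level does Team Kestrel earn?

Craftsmanship: drop 53, 55 → average of remaining 5 = 432/5 = 86.4
Weighted total:
  Technical merit 60 × 0.16 = 9.6
  Difficulty 43 × 0.08 = 3.44
  Use of theme 72 × 0.39 = 28.08
  Execution 81 × 0.21 = 17.01
  Creativity 25 × 0.07 = 1.75
  Craftsmanship 86.4 × 0.09 = 7.776
Sum = 67.656
67.656 is ≥ 64.5 and < 86 → Proficient

Proficient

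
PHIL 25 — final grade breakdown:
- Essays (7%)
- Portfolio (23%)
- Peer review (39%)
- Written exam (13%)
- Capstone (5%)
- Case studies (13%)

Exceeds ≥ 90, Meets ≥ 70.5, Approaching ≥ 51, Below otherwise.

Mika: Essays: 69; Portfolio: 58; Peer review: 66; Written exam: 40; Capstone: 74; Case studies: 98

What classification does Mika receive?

Weighted total:
  Essays 69 × 0.07 = 4.83
  Portfolio 58 × 0.23 = 13.34
  Peer review 66 × 0.39 = 25.74
  Written exam 40 × 0.13 = 5.2
  Capstone 74 × 0.05 = 3.7
  Case studies 98 × 0.13 = 12.74
Sum = 65.55
65.55 is ≥ 51 and < 70.5 → Approaching

Approaching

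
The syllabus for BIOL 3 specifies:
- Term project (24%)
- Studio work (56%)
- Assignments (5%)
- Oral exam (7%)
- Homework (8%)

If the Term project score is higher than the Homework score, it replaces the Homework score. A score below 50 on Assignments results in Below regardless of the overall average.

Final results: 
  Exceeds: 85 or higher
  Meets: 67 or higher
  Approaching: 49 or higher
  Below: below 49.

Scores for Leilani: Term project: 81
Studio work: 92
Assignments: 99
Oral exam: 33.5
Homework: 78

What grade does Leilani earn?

Meets

Term project (81) > Homework (78), so Homework counts as 81.
Assignments score 99 ≥ 50: minimum met.
Weighted total:
  Term project 81 × 0.24 = 19.44
  Studio work 92 × 0.56 = 51.52
  Assignments 99 × 0.05 = 4.95
  Oral exam 33.5 × 0.07 = 2.345
  Homework 81 × 0.08 = 6.48
Sum = 84.735
84.735 is ≥ 67 and < 85 → Meets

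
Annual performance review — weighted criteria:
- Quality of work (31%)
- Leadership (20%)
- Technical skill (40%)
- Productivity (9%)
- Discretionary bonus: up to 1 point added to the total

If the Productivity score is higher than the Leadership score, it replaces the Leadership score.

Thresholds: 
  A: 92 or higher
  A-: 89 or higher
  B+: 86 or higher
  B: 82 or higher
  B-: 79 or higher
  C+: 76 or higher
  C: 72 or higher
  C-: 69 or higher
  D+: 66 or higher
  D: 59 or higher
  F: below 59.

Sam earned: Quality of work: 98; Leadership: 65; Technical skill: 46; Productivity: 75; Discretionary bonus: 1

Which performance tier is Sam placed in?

Productivity (75) > Leadership (65), so Leadership counts as 75.
Weighted total:
  Quality of work 98 × 0.31 = 30.38
  Leadership 75 × 0.2 = 15
  Technical skill 46 × 0.4 = 18.4
  Productivity 75 × 0.09 = 6.75
Sum = 70.53
Discretionary bonus: 70.53 + 1 = 71.53
71.53 is ≥ 69 and < 72 → C-

C-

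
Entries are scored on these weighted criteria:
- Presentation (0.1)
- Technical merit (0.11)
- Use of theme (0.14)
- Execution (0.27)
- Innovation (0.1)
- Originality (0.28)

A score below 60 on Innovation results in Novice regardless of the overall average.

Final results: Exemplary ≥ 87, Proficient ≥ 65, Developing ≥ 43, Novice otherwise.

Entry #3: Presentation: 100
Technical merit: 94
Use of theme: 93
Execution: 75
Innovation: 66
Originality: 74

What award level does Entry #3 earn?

Innovation score 66 ≥ 60: minimum met.
Weighted total:
  Presentation 100 × 0.1 = 10
  Technical merit 94 × 0.11 = 10.34
  Use of theme 93 × 0.14 = 13.02
  Execution 75 × 0.27 = 20.25
  Innovation 66 × 0.1 = 6.6
  Originality 74 × 0.28 = 20.72
Sum = 80.93
80.93 is ≥ 65 and < 87 → Proficient

Proficient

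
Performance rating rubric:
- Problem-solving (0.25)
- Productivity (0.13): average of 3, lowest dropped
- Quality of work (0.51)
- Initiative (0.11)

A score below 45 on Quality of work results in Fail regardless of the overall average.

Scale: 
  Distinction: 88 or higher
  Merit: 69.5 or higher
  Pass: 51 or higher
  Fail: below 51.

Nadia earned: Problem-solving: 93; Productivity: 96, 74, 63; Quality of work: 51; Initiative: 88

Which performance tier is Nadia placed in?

Merit

Productivity: drop 63 → average of remaining 2 = 170/2 = 85
Quality of work score 51 ≥ 45: minimum met.
Weighted total:
  Problem-solving 93 × 0.25 = 23.25
  Productivity 85 × 0.13 = 11.05
  Quality of work 51 × 0.51 = 26.01
  Initiative 88 × 0.11 = 9.68
Sum = 69.99
69.99 is ≥ 69.5 and < 88 → Merit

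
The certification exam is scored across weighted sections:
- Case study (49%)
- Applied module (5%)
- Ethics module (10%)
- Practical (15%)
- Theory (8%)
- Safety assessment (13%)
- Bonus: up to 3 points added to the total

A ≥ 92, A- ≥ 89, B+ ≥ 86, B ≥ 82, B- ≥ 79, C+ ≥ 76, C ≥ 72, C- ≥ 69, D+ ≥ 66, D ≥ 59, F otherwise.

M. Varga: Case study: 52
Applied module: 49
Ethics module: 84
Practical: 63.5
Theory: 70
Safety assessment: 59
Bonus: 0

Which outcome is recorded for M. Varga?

D

Weighted total:
  Case study 52 × 0.49 = 25.48
  Applied module 49 × 0.05 = 2.45
  Ethics module 84 × 0.1 = 8.4
  Practical 63.5 × 0.15 = 9.525
  Theory 70 × 0.08 = 5.6
  Safety assessment 59 × 0.13 = 7.67
Sum = 59.125
Bonus: 59.125 + 0 = 59.125
59.125 is ≥ 59 and < 66 → D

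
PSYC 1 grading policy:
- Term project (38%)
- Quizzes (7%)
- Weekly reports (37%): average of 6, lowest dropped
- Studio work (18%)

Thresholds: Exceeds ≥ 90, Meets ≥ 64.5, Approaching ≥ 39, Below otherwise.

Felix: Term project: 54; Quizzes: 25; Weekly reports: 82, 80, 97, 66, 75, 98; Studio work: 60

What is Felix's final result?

Weekly reports: drop 66 → average of remaining 5 = 432/5 = 86.4
Weighted total:
  Term project 54 × 0.38 = 20.52
  Quizzes 25 × 0.07 = 1.75
  Weekly reports 86.4 × 0.37 = 31.968
  Studio work 60 × 0.18 = 10.8
Sum = 65.038
65.038 is ≥ 64.5 and < 90 → Meets

Meets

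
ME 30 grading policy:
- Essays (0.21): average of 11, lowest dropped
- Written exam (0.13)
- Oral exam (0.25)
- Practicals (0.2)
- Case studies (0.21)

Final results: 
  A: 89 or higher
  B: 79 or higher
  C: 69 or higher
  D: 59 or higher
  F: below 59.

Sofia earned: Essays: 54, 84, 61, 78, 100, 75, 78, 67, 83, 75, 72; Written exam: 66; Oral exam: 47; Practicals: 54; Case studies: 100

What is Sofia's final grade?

D

Essays: drop 54 → average of remaining 10 = 773/10 = 77.3
Weighted total:
  Essays 77.3 × 0.21 = 16.233
  Written exam 66 × 0.13 = 8.58
  Oral exam 47 × 0.25 = 11.75
  Practicals 54 × 0.2 = 10.8
  Case studies 100 × 0.21 = 21
Sum = 68.363
68.363 is ≥ 59 and < 69 → D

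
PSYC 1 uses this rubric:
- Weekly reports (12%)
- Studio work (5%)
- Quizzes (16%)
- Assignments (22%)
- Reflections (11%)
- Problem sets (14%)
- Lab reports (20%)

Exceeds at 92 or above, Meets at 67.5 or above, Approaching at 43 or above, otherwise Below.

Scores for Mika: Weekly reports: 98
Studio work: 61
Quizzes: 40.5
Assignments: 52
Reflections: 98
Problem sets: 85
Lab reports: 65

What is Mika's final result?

Weighted total:
  Weekly reports 98 × 0.12 = 11.76
  Studio work 61 × 0.05 = 3.05
  Quizzes 40.5 × 0.16 = 6.48
  Assignments 52 × 0.22 = 11.44
  Reflections 98 × 0.11 = 10.78
  Problem sets 85 × 0.14 = 11.9
  Lab reports 65 × 0.2 = 13
Sum = 68.41
68.41 is ≥ 67.5 and < 92 → Meets

Meets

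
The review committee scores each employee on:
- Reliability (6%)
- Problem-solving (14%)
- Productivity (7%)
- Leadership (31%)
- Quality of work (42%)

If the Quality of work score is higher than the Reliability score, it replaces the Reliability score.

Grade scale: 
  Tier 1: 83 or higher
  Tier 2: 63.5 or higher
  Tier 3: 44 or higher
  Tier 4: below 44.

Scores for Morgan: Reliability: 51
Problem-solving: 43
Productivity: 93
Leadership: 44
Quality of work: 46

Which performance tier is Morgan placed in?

Tier 3

Quality of work (46) ≤ Reliability (51), so Reliability stays at 51.
Weighted total:
  Reliability 51 × 0.06 = 3.06
  Problem-solving 43 × 0.14 = 6.02
  Productivity 93 × 0.07 = 6.51
  Leadership 44 × 0.31 = 13.64
  Quality of work 46 × 0.42 = 19.32
Sum = 48.55
48.55 is ≥ 44 and < 63.5 → Tier 3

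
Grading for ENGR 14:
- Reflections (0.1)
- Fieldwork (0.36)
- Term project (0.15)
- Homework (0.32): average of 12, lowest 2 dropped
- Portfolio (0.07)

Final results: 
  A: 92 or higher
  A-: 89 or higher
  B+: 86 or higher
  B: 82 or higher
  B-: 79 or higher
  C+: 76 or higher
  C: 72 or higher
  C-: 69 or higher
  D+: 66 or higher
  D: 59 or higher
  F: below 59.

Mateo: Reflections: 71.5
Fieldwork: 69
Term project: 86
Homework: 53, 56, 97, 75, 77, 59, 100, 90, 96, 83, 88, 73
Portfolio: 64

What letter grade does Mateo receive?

Homework: drop 53, 56 → average of remaining 10 = 838/10 = 83.8
Weighted total:
  Reflections 71.5 × 0.1 = 7.15
  Fieldwork 69 × 0.36 = 24.84
  Term project 86 × 0.15 = 12.9
  Homework 83.8 × 0.32 = 26.816
  Portfolio 64 × 0.07 = 4.48
Sum = 76.186
76.186 is ≥ 76 and < 79 → C+

C+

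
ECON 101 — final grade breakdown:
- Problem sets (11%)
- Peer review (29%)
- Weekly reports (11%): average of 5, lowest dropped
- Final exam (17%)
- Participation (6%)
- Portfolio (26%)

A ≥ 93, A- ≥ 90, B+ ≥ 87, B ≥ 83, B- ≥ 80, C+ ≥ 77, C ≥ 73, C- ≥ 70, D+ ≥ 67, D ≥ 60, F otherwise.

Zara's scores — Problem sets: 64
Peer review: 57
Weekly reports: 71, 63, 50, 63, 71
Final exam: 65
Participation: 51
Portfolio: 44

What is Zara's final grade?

F

Weekly reports: drop 50 → average of remaining 4 = 268/4 = 67
Weighted total:
  Problem sets 64 × 0.11 = 7.04
  Peer review 57 × 0.29 = 16.53
  Weekly reports 67 × 0.11 = 7.37
  Final exam 65 × 0.17 = 11.05
  Participation 51 × 0.06 = 3.06
  Portfolio 44 × 0.26 = 11.44
Sum = 56.49
56.49 < 60 → F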